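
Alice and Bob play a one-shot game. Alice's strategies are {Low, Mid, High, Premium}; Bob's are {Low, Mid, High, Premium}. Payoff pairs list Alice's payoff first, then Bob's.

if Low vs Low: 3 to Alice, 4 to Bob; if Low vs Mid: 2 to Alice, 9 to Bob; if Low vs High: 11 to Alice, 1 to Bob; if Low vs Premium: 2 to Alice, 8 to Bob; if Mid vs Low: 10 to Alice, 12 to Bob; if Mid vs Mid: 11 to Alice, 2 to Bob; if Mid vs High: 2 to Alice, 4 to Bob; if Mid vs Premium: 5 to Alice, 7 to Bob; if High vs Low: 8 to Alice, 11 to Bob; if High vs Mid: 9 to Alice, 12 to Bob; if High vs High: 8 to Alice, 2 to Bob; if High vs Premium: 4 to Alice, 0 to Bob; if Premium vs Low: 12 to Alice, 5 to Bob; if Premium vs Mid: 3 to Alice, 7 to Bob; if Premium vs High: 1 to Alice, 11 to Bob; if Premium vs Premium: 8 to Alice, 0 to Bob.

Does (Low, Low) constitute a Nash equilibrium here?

Holding Bob at Low: Alice gets 3 from Low but could get 12 by switching to Premium. Alice has a profitable deviation.

No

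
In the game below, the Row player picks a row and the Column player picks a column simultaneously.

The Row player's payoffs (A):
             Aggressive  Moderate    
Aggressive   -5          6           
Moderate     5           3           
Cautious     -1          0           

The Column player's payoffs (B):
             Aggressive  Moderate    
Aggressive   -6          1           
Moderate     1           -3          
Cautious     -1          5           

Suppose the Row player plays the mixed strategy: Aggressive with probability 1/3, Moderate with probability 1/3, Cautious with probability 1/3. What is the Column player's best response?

The Column player's best reply maximizes expected payoff against the mix.
Aggressive: (1/3)·(-6) + (1/3)·1 + (1/3)·(-1) = -2
Moderate: (1/3)·1 + (1/3)·(-3) + (1/3)·5 = 1
Highest expected payoff is 1, from Moderate.

Moderate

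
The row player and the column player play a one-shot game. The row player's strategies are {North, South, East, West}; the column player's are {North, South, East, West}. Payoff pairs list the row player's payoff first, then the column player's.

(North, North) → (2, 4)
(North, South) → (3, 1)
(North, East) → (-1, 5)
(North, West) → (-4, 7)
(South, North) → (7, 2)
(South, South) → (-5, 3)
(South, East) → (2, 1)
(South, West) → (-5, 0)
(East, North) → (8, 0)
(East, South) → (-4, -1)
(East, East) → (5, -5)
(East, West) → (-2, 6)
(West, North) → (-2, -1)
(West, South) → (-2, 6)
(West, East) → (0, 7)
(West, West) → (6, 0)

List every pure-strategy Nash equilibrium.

A profile is a Nash equilibrium when each player is best-responding to the other.
The row player's best responses — vs North: East (payoff 8); vs South: North (payoff 3); vs East: East (payoff 5); vs West: West (payoff 6).
The column player's best responses — vs North: West (payoff 7); vs South: South (payoff 3); vs East: West (payoff 6); vs West: East (payoff 7).
No cell has both players best-responding. For instance, the row player's best reply to South is North, but against North the column player prefers West over South.

There is no pure-strategy Nash equilibrium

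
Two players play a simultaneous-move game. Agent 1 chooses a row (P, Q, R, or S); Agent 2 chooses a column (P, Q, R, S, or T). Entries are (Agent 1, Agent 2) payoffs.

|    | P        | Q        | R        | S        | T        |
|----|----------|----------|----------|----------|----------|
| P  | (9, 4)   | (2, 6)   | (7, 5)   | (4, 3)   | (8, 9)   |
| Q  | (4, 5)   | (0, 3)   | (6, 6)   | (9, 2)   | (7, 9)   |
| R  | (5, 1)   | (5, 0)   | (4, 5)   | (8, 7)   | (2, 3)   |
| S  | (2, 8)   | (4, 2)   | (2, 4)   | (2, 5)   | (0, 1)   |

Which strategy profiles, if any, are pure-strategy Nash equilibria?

(P, T)

A profile is a Nash equilibrium when each player is best-responding to the other.
Agent 1's best responses — vs P: P (payoff 9); vs Q: R (payoff 5); vs R: P (payoff 7); vs S: Q (payoff 9); vs T: P (payoff 8).
Agent 2's best responses — vs P: T (payoff 9); vs Q: T (payoff 9); vs R: S (payoff 7); vs S: P (payoff 8).
The only mutual best response is (P, T); neither player gains by switching there.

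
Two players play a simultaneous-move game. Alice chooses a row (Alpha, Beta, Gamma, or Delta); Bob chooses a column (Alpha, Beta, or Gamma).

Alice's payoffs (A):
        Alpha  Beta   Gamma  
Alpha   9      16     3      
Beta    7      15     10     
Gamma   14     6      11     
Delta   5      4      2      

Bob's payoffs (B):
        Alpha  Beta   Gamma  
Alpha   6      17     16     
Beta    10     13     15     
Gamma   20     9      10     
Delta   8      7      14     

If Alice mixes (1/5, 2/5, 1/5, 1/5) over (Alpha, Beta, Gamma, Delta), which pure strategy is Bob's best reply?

Compute Bob's expected payoff from each pure strategy against the given mix.
Alpha: (1/5)·6 + (2/5)·10 + (1/5)·20 + (1/5)·8 = 54/5
Beta: (1/5)·17 + (2/5)·13 + (1/5)·9 + (1/5)·7 = 59/5
Gamma: (1/5)·16 + (2/5)·15 + (1/5)·10 + (1/5)·14 = 14
Highest expected payoff is 14, from Gamma.

Gamma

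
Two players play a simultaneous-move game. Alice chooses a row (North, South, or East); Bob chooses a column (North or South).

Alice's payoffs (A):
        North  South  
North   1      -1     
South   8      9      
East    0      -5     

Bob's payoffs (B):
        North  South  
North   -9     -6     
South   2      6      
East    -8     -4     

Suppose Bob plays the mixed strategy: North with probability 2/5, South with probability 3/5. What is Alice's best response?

South

Compute Alice's expected payoff from each pure strategy against the given mix.
North: (2/5)·1 + (3/5)·(-1) = -1/5
South: (2/5)·8 + (3/5)·9 = 43/5
East: (2/5)·0 + (3/5)·(-5) = -3
Highest expected payoff is 43/5, from South.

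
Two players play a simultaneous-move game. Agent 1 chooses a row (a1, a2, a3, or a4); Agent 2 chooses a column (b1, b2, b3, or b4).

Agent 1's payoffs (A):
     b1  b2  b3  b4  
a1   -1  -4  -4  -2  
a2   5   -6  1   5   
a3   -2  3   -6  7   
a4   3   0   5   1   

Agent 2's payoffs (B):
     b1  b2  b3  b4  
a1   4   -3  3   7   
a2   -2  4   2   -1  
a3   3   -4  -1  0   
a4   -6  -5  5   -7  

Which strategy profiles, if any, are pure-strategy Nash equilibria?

(a4, b3)

Find each player's best response to every opponent strategy; NE are the intersections.
Agent 1's best responses — vs b1: a2 (payoff 5); vs b2: a3 (payoff 3); vs b3: a4 (payoff 5); vs b4: a3 (payoff 7).
Agent 2's best responses — vs a1: b4 (payoff 7); vs a2: b2 (payoff 4); vs a3: b1 (payoff 3); vs a4: b3 (payoff 5).
The only mutual best response is (a4, b3); neither player gains by switching there.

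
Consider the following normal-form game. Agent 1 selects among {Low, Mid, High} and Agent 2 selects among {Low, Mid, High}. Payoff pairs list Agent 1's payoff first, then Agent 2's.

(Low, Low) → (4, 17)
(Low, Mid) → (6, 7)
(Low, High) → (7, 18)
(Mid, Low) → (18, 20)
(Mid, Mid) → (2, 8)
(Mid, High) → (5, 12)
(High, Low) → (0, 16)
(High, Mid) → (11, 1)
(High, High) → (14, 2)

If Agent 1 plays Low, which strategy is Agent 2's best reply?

With Agent 1 fixed at Low, Agent 2's payoffs are: Low → 17, Mid → 7, High → 18.
The maximum is 18, achieved by High.

High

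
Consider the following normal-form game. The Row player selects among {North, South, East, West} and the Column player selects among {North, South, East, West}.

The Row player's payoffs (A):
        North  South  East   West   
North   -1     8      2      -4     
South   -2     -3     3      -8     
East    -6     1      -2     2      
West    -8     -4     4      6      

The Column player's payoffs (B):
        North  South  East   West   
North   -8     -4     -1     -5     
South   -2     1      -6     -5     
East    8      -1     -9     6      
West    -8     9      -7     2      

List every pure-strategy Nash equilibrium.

Check mutual best responses: a cell is a NE iff neither player can gain by unilaterally deviating.
The Row player's best responses — vs North: North (payoff -1); vs South: North (payoff 8); vs East: West (payoff 4); vs West: West (payoff 6).
The Column player's best responses — vs North: East (payoff -1); vs South: South (payoff 1); vs East: North (payoff 8); vs West: South (payoff 9).
No cell has both players best-responding. For instance, the Row player's best reply to East is West, but against West the Column player prefers South over East.

No pure-strategy Nash equilibrium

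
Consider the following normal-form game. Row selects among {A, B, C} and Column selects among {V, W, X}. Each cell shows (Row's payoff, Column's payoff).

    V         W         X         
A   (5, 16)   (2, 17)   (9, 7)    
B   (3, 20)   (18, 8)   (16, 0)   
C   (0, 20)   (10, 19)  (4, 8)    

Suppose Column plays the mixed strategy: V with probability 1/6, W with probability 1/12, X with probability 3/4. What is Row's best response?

Row's best reply maximizes expected payoff against the mix.
A: (1/6)·5 + (1/12)·2 + (3/4)·9 = 31/4
B: (1/6)·3 + (1/12)·18 + (3/4)·16 = 14
C: (1/6)·0 + (1/12)·10 + (3/4)·4 = 23/6
Highest expected payoff is 14, from B.

B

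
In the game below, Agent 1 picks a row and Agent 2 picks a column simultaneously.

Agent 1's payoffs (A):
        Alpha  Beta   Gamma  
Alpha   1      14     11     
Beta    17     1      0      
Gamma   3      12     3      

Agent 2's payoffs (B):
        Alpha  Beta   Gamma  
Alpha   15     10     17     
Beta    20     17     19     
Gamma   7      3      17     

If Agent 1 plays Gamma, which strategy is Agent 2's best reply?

Gamma

With Agent 1 fixed at Gamma, Agent 2's payoffs are: Alpha → 7, Beta → 3, Gamma → 17.
The maximum is 17, achieved by Gamma.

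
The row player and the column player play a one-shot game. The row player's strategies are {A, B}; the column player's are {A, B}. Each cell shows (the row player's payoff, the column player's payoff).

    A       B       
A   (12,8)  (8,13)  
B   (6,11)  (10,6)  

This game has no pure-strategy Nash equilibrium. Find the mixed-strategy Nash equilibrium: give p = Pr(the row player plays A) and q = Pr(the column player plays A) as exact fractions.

In a mixed NE each player is indifferent between their pure strategies, so the opponent's mix sets the indifference.
The column player indifferent between A and B: p·8 + (1−p)·11 = p·13 + (1−p)·6 ⟹ 11 + (-3)p = 6 + 7p ⟹ p = 1/2.
The row player indifferent between A and B: q·12 + (1−q)·8 = q·6 + (1−q)·10 ⟹ 8 + 4q = 10 + (-4)q ⟹ q = 1/4.

p = 1/2, q = 1/4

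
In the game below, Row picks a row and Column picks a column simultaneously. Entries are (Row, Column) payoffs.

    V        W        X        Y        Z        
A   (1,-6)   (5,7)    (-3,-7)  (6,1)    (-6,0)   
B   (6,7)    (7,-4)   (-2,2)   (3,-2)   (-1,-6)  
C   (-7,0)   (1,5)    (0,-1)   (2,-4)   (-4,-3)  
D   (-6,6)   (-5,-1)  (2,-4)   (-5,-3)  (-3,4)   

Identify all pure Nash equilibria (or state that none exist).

(B, V)

Check mutual best responses: a cell is a NE iff neither player can gain by unilaterally deviating.
Row's best responses — vs V: B (payoff 6); vs W: B (payoff 7); vs X: D (payoff 2); vs Y: A (payoff 6); vs Z: B (payoff -1).
Column's best responses — vs A: W (payoff 7); vs B: V (payoff 7); vs C: W (payoff 5); vs D: V (payoff 6).
The only mutual best response is (B, V); neither player gains by switching there.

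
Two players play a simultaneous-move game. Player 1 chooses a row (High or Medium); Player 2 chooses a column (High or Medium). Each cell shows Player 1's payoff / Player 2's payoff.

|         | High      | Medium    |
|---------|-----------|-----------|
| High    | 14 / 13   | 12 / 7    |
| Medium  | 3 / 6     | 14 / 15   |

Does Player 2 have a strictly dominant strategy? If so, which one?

A strategy is strictly dominant if it gives Player 2 a strictly higher payoff than every other strategy, against every choice by the opponent.
High is not dominant: against Medium, Medium gives 15 > 6.
Medium is not dominant: against High, High gives 13 > 7.
No single strategy is best against every opponent action.

None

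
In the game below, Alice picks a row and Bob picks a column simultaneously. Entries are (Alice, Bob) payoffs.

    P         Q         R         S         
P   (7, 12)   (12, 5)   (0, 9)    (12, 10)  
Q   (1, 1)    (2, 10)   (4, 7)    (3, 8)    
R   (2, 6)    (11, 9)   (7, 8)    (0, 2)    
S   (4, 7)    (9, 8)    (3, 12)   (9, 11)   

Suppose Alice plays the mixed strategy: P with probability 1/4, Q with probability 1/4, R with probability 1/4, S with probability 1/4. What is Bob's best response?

Compute Bob's expected payoff from each pure strategy against the given mix.
P: (1/4)·12 + (1/4)·1 + (1/4)·6 + (1/4)·7 = 13/2
Q: (1/4)·5 + (1/4)·10 + (1/4)·9 + (1/4)·8 = 8
R: (1/4)·9 + (1/4)·7 + (1/4)·8 + (1/4)·12 = 9
S: (1/4)·10 + (1/4)·8 + (1/4)·2 + (1/4)·11 = 31/4
Highest expected payoff is 9, from R.

R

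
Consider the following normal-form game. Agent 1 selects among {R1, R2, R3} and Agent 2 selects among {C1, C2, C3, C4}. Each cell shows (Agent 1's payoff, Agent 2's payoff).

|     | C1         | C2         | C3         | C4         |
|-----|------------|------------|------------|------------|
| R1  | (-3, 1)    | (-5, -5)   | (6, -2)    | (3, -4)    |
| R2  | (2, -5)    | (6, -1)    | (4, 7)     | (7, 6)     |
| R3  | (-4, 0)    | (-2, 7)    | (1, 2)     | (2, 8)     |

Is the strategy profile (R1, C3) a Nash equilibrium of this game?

Holding Agent 2 at C3: Agent 1 gets 6 from R1, versus 4 from R2, 1 from R3. No profitable deviation for Agent 1.
Holding Agent 1 at R1: Agent 2 gets -2 from C3 but could get 1 by switching to C1. Agent 2 has a profitable deviation.

No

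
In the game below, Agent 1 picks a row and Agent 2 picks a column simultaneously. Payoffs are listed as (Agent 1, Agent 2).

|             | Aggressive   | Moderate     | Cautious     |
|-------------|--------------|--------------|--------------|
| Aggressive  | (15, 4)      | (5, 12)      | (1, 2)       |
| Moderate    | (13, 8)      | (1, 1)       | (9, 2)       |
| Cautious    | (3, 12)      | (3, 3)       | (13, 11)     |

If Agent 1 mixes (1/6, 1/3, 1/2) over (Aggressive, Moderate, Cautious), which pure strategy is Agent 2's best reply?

Agent 2's best reply maximizes expected payoff against the mix.
Aggressive: (1/6)·4 + (1/3)·8 + (1/2)·12 = 28/3
Moderate: (1/6)·12 + (1/3)·1 + (1/2)·3 = 23/6
Cautious: (1/6)·2 + (1/3)·2 + (1/2)·11 = 13/2
Highest expected payoff is 28/3, from Aggressive.

Aggressive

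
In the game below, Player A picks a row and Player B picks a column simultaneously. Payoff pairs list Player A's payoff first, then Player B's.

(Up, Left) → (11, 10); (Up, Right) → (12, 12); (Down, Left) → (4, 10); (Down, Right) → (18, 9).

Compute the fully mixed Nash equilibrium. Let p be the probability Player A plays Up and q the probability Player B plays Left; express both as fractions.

p = 1/3, q = 6/13

Each player's mixing probability is pinned down by making the *other* player indifferent.
Player B indifferent between Left and Right: p·10 + (1−p)·10 = p·12 + (1−p)·9 ⟹ 10 + 0p = 9 + 3p ⟹ p = 1/3.
Player A indifferent between Up and Down: q·11 + (1−q)·12 = q·4 + (1−q)·18 ⟹ 12 + (-1)q = 18 + (-14)q ⟹ q = 6/13.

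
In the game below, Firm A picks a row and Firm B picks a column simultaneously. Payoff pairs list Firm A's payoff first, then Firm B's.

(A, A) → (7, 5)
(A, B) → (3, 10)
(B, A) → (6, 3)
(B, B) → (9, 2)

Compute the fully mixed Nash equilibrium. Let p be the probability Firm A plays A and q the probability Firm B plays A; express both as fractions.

p = 1/6, q = 6/7

In a mixed NE each player is indifferent between their pure strategies, so the opponent's mix sets the indifference.
Firm B indifferent between A and B: p·5 + (1−p)·3 = p·10 + (1−p)·2 ⟹ 3 + 2p = 2 + 8p ⟹ p = 1/6.
Firm A indifferent between A and B: q·7 + (1−q)·3 = q·6 + (1−q)·9 ⟹ 3 + 4q = 9 + (-3)q ⟹ q = 6/7.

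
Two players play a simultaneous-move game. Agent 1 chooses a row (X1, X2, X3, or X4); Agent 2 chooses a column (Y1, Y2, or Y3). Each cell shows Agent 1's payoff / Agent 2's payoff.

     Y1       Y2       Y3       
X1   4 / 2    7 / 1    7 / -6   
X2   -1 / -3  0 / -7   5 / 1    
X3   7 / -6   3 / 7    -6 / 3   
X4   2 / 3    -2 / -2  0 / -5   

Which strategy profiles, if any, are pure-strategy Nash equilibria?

There is no pure-strategy Nash equilibrium

A profile is a Nash equilibrium when each player is best-responding to the other.
Agent 1's best responses — vs Y1: X3 (payoff 7); vs Y2: X1 (payoff 7); vs Y3: X1 (payoff 7).
Agent 2's best responses — vs X1: Y1 (payoff 2); vs X2: Y3 (payoff 1); vs X3: Y2 (payoff 7); vs X4: Y1 (payoff 3).
No cell has both players best-responding. For instance, Agent 1's best reply to Y2 is X1, but against X1 Agent 2 prefers Y1 over Y2.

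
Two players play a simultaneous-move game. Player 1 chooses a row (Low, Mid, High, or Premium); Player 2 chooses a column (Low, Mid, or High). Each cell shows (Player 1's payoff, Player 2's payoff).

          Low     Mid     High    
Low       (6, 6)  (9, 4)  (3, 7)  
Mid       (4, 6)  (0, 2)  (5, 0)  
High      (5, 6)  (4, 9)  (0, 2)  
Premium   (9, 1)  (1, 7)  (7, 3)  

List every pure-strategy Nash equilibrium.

None

Check mutual best responses: a cell is a NE iff neither player can gain by unilaterally deviating.
Player 1's best responses — vs Low: Premium (payoff 9); vs Mid: Low (payoff 9); vs High: Premium (payoff 7).
Player 2's best responses — vs Low: High (payoff 7); vs Mid: Low (payoff 6); vs High: Mid (payoff 9); vs Premium: Mid (payoff 7).
No cell has both players best-responding. For instance, Player 1's best reply to High is Premium, but against Premium Player 2 prefers Mid over High.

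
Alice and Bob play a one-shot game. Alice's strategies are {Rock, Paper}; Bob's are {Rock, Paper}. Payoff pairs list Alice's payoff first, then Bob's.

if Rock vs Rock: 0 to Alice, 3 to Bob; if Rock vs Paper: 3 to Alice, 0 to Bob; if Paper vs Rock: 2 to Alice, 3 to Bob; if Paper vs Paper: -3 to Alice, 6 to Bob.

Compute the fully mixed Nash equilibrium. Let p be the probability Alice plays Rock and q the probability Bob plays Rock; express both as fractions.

p = 1/2, q = 3/4

Each player's mixing probability is pinned down by making the *other* player indifferent.
Bob indifferent between Rock and Paper: p·3 + (1−p)·3 = p·0 + (1−p)·6 ⟹ 3 + 0p = 6 + (-6)p ⟹ p = 1/2.
Alice indifferent between Rock and Paper: q·0 + (1−q)·3 = q·2 + (1−q)·(-3) ⟹ 3 + (-3)q = (-3) + 5q ⟹ q = 3/4.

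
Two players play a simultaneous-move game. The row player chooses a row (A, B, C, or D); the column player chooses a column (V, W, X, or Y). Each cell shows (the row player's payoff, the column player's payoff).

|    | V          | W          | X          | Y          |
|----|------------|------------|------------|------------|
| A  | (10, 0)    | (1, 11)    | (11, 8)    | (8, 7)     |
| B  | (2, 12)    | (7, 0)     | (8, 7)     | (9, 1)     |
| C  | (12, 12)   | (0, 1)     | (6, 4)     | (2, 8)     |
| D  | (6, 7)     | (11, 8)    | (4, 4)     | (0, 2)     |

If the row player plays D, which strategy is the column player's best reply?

W

With the row player fixed at D, the column player's payoffs are: V → 7, W → 8, X → 4, Y → 2.
The maximum is 8, achieved by W.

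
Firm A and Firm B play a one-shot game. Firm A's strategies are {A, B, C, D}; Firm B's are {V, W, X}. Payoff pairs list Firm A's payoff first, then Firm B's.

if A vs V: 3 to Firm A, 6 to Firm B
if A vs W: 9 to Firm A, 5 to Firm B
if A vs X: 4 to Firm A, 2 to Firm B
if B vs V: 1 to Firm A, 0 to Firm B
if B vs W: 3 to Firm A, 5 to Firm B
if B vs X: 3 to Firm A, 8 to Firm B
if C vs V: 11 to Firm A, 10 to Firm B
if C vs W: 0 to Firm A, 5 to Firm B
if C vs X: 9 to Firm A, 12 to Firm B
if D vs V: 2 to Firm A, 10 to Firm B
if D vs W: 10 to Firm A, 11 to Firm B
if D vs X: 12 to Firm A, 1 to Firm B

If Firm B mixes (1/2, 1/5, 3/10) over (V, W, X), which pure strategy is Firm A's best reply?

C

Firm A's best reply maximizes expected payoff against the mix.
A: (1/2)·3 + (1/5)·9 + (3/10)·4 = 9/2
B: (1/2)·1 + (1/5)·3 + (3/10)·3 = 2
C: (1/2)·11 + (1/5)·0 + (3/10)·9 = 41/5
D: (1/2)·2 + (1/5)·10 + (3/10)·12 = 33/5
Highest expected payoff is 41/5, from C.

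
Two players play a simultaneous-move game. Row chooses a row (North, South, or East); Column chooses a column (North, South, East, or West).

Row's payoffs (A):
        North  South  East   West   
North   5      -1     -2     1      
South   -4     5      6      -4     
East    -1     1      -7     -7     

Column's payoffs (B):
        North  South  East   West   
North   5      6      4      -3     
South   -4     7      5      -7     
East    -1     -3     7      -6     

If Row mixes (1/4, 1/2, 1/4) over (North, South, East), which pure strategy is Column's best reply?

Column's best reply maximizes expected payoff against the mix.
North: (1/4)·5 + (1/2)·(-4) + (1/4)·(-1) = -1
South: (1/4)·6 + (1/2)·7 + (1/4)·(-3) = 17/4
East: (1/4)·4 + (1/2)·5 + (1/4)·7 = 21/4
West: (1/4)·(-3) + (1/2)·(-7) + (1/4)·(-6) = -23/4
Highest expected payoff is 21/4, from East.

East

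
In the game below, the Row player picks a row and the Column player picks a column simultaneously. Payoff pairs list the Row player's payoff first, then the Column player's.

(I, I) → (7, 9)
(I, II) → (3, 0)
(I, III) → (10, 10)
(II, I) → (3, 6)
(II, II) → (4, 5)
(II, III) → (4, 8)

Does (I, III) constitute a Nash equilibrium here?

Yes

Holding the Column player at III: the Row player gets 10 from I, versus 4 from II. No profitable deviation for the Row player.
Holding the Row player at I: the Column player gets 10 from III, versus 9 from I, 0 from II. No profitable deviation for the Column player either.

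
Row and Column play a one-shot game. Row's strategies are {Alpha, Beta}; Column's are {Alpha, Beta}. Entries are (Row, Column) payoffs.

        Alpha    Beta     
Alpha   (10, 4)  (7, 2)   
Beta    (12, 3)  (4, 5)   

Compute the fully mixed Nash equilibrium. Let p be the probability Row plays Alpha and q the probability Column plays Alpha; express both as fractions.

Each player's mixing probability is pinned down by making the *other* player indifferent.
Column indifferent between Alpha and Beta: p·4 + (1−p)·3 = p·2 + (1−p)·5 ⟹ 3 + 1p = 5 + (-3)p ⟹ p = 1/2.
Row indifferent between Alpha and Beta: q·10 + (1−q)·7 = q·12 + (1−q)·4 ⟹ 7 + 3q = 4 + 8q ⟹ q = 3/5.

p = 1/2, q = 3/5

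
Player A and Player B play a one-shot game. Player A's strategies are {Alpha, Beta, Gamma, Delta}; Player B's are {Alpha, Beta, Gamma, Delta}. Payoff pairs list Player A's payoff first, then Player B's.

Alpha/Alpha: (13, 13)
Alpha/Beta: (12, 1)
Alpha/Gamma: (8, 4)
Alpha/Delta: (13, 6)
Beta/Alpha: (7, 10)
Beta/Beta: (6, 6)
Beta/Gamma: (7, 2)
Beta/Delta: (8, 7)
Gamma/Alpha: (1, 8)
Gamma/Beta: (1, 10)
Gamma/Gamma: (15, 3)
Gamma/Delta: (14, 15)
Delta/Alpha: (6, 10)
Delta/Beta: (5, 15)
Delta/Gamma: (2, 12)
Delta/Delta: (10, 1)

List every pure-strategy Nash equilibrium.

Find each player's best response to every opponent strategy; NE are the intersections.
Player A's best responses — vs Alpha: Alpha (payoff 13); vs Beta: Alpha (payoff 12); vs Gamma: Gamma (payoff 15); vs Delta: Gamma (payoff 14).
Player B's best responses — vs Alpha: Alpha (payoff 13); vs Beta: Alpha (payoff 10); vs Gamma: Delta (payoff 15); vs Delta: Beta (payoff 15).
Mutual best responses occur at (Alpha, Alpha) and (Gamma, Delta); at each, neither player gains by switching.

(Alpha, Alpha) and (Gamma, Delta)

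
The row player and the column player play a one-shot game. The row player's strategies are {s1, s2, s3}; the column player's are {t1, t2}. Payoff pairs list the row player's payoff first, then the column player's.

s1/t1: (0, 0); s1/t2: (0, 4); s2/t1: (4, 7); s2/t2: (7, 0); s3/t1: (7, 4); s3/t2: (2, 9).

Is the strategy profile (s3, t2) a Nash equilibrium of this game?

No

Holding the column player at t2: the row player gets 2 from s3 but could get 7 by switching to s2. The row player has a profitable deviation.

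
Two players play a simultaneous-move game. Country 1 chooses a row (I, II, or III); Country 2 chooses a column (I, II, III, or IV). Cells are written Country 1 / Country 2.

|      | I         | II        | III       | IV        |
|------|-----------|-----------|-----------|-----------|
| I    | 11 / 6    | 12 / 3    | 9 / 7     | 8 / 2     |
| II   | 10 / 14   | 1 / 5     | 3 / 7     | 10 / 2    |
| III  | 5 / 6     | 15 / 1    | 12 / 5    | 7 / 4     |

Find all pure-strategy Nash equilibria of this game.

None

Check mutual best responses: a cell is a NE iff neither player can gain by unilaterally deviating.
Country 1's best responses — vs I: I (payoff 11); vs II: III (payoff 15); vs III: III (payoff 12); vs IV: II (payoff 10).
Country 2's best responses — vs I: III (payoff 7); vs II: I (payoff 14); vs III: I (payoff 6).
No cell has both players best-responding. For instance, Country 1's best reply to III is III, but against III Country 2 prefers I over III.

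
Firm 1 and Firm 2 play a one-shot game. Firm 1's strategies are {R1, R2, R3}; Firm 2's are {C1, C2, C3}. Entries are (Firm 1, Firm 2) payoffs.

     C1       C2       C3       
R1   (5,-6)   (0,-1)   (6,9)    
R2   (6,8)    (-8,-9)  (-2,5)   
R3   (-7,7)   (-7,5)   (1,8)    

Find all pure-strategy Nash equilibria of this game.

Check mutual best responses: a cell is a NE iff neither player can gain by unilaterally deviating.
Firm 1's best responses — vs C1: R2 (payoff 6); vs C2: R1 (payoff 0); vs C3: R1 (payoff 6).
Firm 2's best responses — vs R1: C3 (payoff 9); vs R2: C1 (payoff 8); vs R3: C3 (payoff 8).
Mutual best responses occur at (R1, C3) and (R2, C1); at each, neither player gains by switching.

(R1, C3) and (R2, C1)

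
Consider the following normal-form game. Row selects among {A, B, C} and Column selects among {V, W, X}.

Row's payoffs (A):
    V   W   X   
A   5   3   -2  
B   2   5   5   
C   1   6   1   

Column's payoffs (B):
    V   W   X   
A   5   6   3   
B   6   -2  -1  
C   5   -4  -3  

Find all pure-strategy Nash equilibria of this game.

There is no pure-strategy Nash equilibrium

Find each player's best response to every opponent strategy; NE are the intersections.
Row's best responses — vs V: A (payoff 5); vs W: C (payoff 6); vs X: B (payoff 5).
Column's best responses — vs A: W (payoff 6); vs B: V (payoff 6); vs C: V (payoff 5).
No cell has both players best-responding. For instance, Row's best reply to W is C, but against C Column prefers V over W.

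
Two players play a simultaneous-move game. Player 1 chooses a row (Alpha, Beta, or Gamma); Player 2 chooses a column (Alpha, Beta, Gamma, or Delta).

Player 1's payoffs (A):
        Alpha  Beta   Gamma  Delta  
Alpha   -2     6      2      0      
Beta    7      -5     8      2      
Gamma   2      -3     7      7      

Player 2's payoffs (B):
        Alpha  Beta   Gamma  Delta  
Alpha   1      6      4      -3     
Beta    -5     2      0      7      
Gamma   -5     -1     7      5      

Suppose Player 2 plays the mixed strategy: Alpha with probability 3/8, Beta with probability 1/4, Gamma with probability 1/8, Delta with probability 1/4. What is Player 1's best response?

Compute Player 1's expected payoff from each pure strategy against the given mix.
Alpha: (3/8)·(-2) + (1/4)·6 + (1/8)·2 + (1/4)·0 = 1
Beta: (3/8)·7 + (1/4)·(-5) + (1/8)·8 + (1/4)·2 = 23/8
Gamma: (3/8)·2 + (1/4)·(-3) + (1/8)·7 + (1/4)·7 = 21/8
Highest expected payoff is 23/8, from Beta.

Beta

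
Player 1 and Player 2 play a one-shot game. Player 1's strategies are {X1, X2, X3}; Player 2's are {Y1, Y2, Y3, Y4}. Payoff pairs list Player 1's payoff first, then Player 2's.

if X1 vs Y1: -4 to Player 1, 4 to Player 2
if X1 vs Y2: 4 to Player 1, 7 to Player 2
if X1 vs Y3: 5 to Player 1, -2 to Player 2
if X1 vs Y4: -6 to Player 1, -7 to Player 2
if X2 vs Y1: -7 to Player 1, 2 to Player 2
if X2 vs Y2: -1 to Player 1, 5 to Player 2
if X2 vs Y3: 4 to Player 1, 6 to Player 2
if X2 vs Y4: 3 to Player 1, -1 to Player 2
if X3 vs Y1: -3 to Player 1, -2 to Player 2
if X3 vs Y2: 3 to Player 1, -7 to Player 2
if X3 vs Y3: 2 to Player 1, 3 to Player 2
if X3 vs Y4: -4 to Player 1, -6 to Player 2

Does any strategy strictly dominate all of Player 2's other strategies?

No strictly dominant strategy

Check whether one of Player 2's strategies beats all alternatives regardless of what the opponent does.
Y1 is not dominant: against X1, Y2 gives 7 > 4.
Y2 is not dominant: against X2, Y3 gives 6 > 5.
Y3 is not dominant: against X1, Y1 gives 4 > -2.
Y4 is not dominant: against X1, Y1 gives 4 > -7.
No single strategy is best against every opponent action.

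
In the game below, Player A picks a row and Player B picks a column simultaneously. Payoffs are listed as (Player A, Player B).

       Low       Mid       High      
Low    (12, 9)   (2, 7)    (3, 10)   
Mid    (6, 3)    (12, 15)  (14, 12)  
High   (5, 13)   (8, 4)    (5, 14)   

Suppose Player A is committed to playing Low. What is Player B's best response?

High

With Player A fixed at Low, Player B's payoffs are: Low → 9, Mid → 7, High → 10.
The maximum is 10, achieved by High.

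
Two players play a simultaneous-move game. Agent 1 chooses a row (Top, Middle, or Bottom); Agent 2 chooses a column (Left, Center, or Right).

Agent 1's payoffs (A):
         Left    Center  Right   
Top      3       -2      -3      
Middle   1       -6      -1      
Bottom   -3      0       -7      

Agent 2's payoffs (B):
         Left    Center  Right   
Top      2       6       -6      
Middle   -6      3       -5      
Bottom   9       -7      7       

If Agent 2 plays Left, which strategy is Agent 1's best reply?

With Agent 2 fixed at Left, Agent 1's payoffs are: Top → 3, Middle → 1, Bottom → -3.
The maximum is 3, achieved by Top.

Top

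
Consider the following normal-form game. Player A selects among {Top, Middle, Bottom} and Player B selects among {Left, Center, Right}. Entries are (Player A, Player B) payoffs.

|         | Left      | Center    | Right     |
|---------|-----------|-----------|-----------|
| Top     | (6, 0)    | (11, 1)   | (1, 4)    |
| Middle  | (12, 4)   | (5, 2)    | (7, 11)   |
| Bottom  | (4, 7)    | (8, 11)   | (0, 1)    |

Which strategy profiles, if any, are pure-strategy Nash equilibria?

(Middle, Right)

Find each player's best response to every opponent strategy; NE are the intersections.
Player A's best responses — vs Left: Middle (payoff 12); vs Center: Top (payoff 11); vs Right: Middle (payoff 7).
Player B's best responses — vs Top: Right (payoff 4); vs Middle: Right (payoff 11); vs Bottom: Center (payoff 11).
The only mutual best response is (Middle, Right); neither player gains by switching there.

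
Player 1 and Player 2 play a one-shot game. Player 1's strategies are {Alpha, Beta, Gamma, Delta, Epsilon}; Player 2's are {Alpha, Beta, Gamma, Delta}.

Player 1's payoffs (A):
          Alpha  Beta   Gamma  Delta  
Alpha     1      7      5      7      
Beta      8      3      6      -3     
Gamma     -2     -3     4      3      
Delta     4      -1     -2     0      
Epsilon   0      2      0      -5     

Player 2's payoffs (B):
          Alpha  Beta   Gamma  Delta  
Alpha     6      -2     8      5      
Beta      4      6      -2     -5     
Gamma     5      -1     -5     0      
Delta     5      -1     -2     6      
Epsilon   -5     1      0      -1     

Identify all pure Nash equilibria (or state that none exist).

None

Find each player's best response to every opponent strategy; NE are the intersections.
Player 1's best responses — vs Alpha: Beta (payoff 8); vs Beta: Alpha (payoff 7); vs Gamma: Beta (payoff 6); vs Delta: Alpha (payoff 7).
Player 2's best responses — vs Alpha: Gamma (payoff 8); vs Beta: Beta (payoff 6); vs Gamma: Alpha (payoff 5); vs Delta: Delta (payoff 6); vs Epsilon: Beta (payoff 1).
No cell has both players best-responding. For instance, Player 1's best reply to Beta is Alpha, but against Alpha Player 2 prefers Gamma over Beta.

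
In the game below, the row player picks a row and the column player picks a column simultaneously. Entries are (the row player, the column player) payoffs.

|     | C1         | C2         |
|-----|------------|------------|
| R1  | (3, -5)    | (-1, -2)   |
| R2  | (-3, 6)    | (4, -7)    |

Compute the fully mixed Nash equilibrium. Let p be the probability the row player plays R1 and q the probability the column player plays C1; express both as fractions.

In a mixed NE each player is indifferent between their pure strategies, so the opponent's mix sets the indifference.
The column player indifferent between C1 and C2: p·(-5) + (1−p)·6 = p·(-2) + (1−p)·(-7) ⟹ 6 + (-11)p = (-7) + 5p ⟹ p = 13/16.
The row player indifferent between R1 and R2: q·3 + (1−q)·(-1) = q·(-3) + (1−q)·4 ⟹ (-1) + 4q = 4 + (-7)q ⟹ q = 5/11.

p = 13/16, q = 5/11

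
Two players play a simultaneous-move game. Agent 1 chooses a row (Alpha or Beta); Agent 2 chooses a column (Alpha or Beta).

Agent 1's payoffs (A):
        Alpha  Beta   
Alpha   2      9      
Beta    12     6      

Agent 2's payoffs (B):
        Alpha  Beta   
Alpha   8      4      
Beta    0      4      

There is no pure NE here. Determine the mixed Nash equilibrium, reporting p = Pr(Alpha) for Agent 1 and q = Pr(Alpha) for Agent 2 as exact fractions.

p = 1/2, q = 3/13

Each player's mixing probability is pinned down by making the *other* player indifferent.
Agent 2 indifferent between Alpha and Beta: p·8 + (1−p)·0 = p·4 + (1−p)·4 ⟹ 0 + 8p = 4 + 0p ⟹ p = 1/2.
Agent 1 indifferent between Alpha and Beta: q·2 + (1−q)·9 = q·12 + (1−q)·6 ⟹ 9 + (-7)q = 6 + 6q ⟹ q = 3/13.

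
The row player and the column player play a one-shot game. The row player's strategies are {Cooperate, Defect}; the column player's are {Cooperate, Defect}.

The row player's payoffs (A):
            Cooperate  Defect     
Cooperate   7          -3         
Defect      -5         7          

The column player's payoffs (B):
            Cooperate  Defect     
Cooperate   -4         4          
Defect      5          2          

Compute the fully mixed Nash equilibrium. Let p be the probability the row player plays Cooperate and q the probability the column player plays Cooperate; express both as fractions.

p = 3/11, q = 5/11

Each player's mixing probability is pinned down by making the *other* player indifferent.
The column player indifferent between Cooperate and Defect: p·(-4) + (1−p)·5 = p·4 + (1−p)·2 ⟹ 5 + (-9)p = 2 + 2p ⟹ p = 3/11.
The row player indifferent between Cooperate and Defect: q·7 + (1−q)·(-3) = q·(-5) + (1−q)·7 ⟹ (-3) + 10q = 7 + (-12)q ⟹ q = 5/11.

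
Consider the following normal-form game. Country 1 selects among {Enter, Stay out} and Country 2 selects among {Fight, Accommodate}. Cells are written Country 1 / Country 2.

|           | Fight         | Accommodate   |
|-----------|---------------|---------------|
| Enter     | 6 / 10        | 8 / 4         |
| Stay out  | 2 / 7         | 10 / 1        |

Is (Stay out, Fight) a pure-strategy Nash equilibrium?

Holding Country 2 at Fight: Country 1 gets 2 from Stay out but could get 6 by switching to Enter. Country 1 has a profitable deviation.

No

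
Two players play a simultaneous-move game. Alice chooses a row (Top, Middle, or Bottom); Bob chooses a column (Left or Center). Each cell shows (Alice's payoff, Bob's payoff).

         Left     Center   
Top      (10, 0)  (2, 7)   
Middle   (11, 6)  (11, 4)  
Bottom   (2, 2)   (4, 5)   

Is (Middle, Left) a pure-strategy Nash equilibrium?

Holding Bob at Left: Alice gets 11 from Middle, versus 10 from Top, 2 from Bottom. No profitable deviation for Alice.
Holding Alice at Middle: Bob gets 6 from Left, versus 4 from Center. No profitable deviation for Bob either.

Yes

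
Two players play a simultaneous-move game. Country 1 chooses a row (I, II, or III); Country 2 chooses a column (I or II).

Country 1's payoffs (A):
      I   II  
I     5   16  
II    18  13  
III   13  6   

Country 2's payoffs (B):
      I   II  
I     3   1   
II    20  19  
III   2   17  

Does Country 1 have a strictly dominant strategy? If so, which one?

Check whether one of Country 1's strategies beats all alternatives regardless of what the opponent does.
I is not dominant: against I, II gives 18 > 5.
II is not dominant: against II, I gives 16 > 13.
III is not dominant: against I, II gives 18 > 13.
No single strategy is best against every opponent action.

No strictly dominant strategy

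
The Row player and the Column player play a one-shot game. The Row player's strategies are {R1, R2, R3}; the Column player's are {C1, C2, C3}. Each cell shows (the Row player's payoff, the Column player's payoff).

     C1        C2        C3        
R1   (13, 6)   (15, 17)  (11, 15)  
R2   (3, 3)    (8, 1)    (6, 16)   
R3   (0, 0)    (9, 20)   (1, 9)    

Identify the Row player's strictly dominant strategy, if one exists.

R1

A strategy is strictly dominant if it gives the Row player a strictly higher payoff than every other strategy, against every choice by the opponent.
R1 strictly dominates: vs C1: 13 > each of {3, 0}; vs C2: 15 > each of {8, 9}; vs C3: 11 > each of {6, 1}.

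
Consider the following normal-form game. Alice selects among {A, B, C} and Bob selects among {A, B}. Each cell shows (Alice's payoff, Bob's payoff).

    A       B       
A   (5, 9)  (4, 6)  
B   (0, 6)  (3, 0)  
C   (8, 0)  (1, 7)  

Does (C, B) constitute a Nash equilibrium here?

Holding Bob at B: Alice gets 1 from C but could get 4 by switching to A. Alice has a profitable deviation.

No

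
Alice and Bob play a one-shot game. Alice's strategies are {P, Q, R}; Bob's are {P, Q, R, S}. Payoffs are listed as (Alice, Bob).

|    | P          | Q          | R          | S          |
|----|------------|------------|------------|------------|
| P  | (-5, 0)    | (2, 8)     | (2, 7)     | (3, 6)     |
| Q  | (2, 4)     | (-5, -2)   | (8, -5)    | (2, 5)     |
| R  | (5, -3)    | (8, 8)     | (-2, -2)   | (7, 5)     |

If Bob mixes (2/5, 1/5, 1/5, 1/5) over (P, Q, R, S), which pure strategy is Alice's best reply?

Alice's best reply maximizes expected payoff against the mix.
P: (2/5)·(-5) + (1/5)·2 + (1/5)·2 + (1/5)·3 = -3/5
Q: (2/5)·2 + (1/5)·(-5) + (1/5)·8 + (1/5)·2 = 9/5
R: (2/5)·5 + (1/5)·8 + (1/5)·(-2) + (1/5)·7 = 23/5
Highest expected payoff is 23/5, from R.

R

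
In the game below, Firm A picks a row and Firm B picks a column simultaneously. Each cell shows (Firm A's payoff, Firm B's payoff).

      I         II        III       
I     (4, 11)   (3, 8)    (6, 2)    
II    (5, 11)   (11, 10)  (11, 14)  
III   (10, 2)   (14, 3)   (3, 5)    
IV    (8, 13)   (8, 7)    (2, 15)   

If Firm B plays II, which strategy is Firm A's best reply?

With Firm B fixed at II, Firm A's payoffs are: I → 3, II → 11, III → 14, IV → 8.
The maximum is 14, achieved by III.

III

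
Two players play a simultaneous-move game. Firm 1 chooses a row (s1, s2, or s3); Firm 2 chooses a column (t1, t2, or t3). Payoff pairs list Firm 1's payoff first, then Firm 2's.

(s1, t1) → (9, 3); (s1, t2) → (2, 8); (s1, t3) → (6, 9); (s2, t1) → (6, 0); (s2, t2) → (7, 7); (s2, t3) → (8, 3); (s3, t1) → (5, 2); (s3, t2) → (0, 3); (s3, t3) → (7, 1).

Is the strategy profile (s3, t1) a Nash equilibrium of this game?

Holding Firm 2 at t1: Firm 1 gets 5 from s3 but could get 9 by switching to s1. Firm 1 has a profitable deviation.

No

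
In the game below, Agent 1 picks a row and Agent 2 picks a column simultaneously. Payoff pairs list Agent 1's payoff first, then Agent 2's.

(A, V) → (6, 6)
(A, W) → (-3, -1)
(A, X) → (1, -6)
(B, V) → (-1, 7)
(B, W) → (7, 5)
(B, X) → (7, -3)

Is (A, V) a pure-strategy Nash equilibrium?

Yes

Holding Agent 2 at V: Agent 1 gets 6 from A, versus -1 from B. No profitable deviation for Agent 1.
Holding Agent 1 at A: Agent 2 gets 6 from V, versus -1 from W, -6 from X. No profitable deviation for Agent 2 either.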